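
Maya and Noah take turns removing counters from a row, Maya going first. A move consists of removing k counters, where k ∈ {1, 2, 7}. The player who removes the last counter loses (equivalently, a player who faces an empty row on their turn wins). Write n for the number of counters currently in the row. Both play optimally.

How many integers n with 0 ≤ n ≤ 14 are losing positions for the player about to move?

5

Build the W/L table. Terminal = W. A non-terminal position is W if it has a move to some L; otherwise it is L.
n=0: no move; the opponent has just taken the last counter and therefore loses → W
n=1: L (sole option 0(W) is W)
n=2: W (go to 1, an L position)
n=3: W (go to 1, an L position)
n=4: L (options 3(W), 2(W) are all W)
n=5: W (go to 4, an L position)
n=6: W (go to 4, an L position)
n=7: L (options 6(W), 5(W), 0(W) are all W)
n=8: W (go to 7, an L position)
n=9: W (go to 7, an L position)
n=10: L (options 9(W), 8(W), 3(W) are all W)
n=11: W (go to 10, an L position)
n=12: W (go to 10, an L position)
n=13: L (options 12(W), 11(W), 6(W) are all W)
n=14: W (go to 13, an L position)
L entries with 0 ≤ n ≤ 14: n = 1, 4, 7, 10, 13; that makes 5.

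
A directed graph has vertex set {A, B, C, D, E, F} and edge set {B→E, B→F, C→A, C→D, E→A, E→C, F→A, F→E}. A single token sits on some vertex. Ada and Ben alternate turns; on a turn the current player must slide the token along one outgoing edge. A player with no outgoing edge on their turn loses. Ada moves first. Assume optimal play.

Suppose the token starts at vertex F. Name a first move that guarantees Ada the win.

Move to A.

Positions with no move are L. A position that does have a move is losing for the player to move precisely when every available move leads to a winning position for the opponent. Fill in the labels:
Every edge goes from a vertex to one that appears earlier in the order A, D, C, E, F, B, so processing vertices in that order labels each vertex after all of its successors.
A: no outgoing edge → L
D: no outgoing edge → L
C: →D(L), so W
E: →A(L), so W
F: →A(L), so W
B: →F(W), E(W) — all W, so L
From F, the L positions reachable in one move are: A.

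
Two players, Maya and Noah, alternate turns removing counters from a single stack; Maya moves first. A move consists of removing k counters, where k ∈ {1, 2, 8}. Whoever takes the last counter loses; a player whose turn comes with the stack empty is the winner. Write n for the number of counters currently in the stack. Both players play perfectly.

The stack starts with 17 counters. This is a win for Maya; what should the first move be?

Label each position W (a win for the player to move) or L (a loss). A position with no legal move is W; any other position is W exactly when some move reaches an L, and L when every move reaches a W.
n=0: no move; the opponent has just taken the last counter and therefore loses → W
n=1: L (sole option 0(W) is W)
n=2: W (go to 1, an L position)
n=3: W (go to 1, an L position)
n=4: L (options 3(W), 2(W) are all W)
n=5: W (go to 4, an L position)
n=6: W (go to 4, an L position)
n=7: L (options 6(W), 5(W) are all W)
n=8: W (go to 7, an L position)
n=9: W (go to 7, an L position)
n=10: L (options 9(W), 8(W), 2(W) are all W)
n=11: W (go to 10, an L position)
n=12: W (go to 10, an L position)
n=13: L (options 12(W), 11(W), 5(W) are all W)
n=14: W (go to 13, an L position)
n=15: W (go to 13, an L position)
n=16: L (options 15(W), 14(W), 8(W) are all W)
n=17: W (go to 16, an L position)
From 17, the L positions reachable in one move are: 16.

Remove 1, leaving 16.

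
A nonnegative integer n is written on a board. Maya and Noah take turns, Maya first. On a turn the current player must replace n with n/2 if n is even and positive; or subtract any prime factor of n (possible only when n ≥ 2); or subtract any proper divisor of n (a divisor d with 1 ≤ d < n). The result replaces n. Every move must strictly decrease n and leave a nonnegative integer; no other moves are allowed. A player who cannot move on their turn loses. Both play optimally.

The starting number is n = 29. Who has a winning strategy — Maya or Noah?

Maya wins.

Positions with no move are L. A position that does have a move is losing for the player to move precisely when every available move leads to a winning position for the opponent. Fill in the labels:
n=0: no move → L
n=1: no move → L
n=2: →0(L), so W
n=3: →0(L), so W
n=4: →2(W), 3(W) — all W, so L
n=5: →0(L), so W
n=6: →4(L), so W
n=7: →0(L), so W
n=8: →4(L), so W
n=9: →6(W), 8(W) — all W, so L
n=10: →9(L), so W
n=11: →0(L), so W
n=12: →9(L), so W
n=13: →0(L), so W
n=14: →7(W), 12(W), 13(W) — all W, so L
n=15: →14(L), so W
n=16: →14(L), so W
n=17: →0(L), so W
n=18: →9(L), so W
n=19: →0(L), so W
n=20: →10(W), 15(W), 16(W), 18(W), 19(W) — all W, so L
n=21: →14(L), so W
n=22: →20(L), so W
n=23: →0(L), so W
n=24: →20(L), so W
n=25: →20(L), so W
n=26: →13(W), 24(W), 25(W) — all W, so L
n=27: →26(L), so W
n=28: →14(L), so W
n=29: →0(L), so W
From 29 Maya can move to 0, reaching an L position.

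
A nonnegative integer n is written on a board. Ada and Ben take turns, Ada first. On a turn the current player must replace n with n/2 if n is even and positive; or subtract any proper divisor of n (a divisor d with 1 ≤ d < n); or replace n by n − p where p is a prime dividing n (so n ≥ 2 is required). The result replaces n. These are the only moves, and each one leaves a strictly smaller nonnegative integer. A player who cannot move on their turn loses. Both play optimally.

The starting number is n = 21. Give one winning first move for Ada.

Move to 14.

Classify positions by backward induction: terminal positions (no move available) are L. From any other position, the mover wins iff some move reaches an L.
n=0: no move → L
n=1: no move → L
n=2: reaches L-position 0 → W
n=3: reaches L-position 0 → W
n=4: only reaches 2(W), 3(W), all W → L
n=5: reaches L-position 0 → W
n=6: reaches L-position 4 → W
n=7: reaches L-position 0 → W
n=8: reaches L-position 4 → W
n=9: only reaches 6(W), 8(W), all W → L
n=10: reaches L-position 9 → W
n=11: reaches L-position 0 → W
n=12: reaches L-position 9 → W
n=13: reaches L-position 0 → W
n=14: only reaches 7(W), 12(W), 13(W), all W → L
n=15: reaches L-position 14 → W
n=16: reaches L-position 14 → W
n=17: reaches L-position 0 → W
n=18: reaches L-position 9 → W
n=19: reaches L-position 0 → W
n=20: only reaches 10(W), 15(W), 16(W), 18(W), 19(W), all W → L
n=21: reaches L-position 14 → W
From 21, the L positions reachable in one move are: 14, 20. Any move reaching one of these is winning.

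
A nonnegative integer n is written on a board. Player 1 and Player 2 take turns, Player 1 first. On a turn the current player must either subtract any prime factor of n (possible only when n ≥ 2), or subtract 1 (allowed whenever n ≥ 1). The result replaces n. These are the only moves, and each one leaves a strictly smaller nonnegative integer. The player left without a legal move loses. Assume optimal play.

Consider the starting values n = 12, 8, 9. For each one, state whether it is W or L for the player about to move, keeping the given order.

Build the W/L table. Terminal = L. A non-terminal position is W if it has a move to some L; otherwise it is L.
n=0: no move → L
n=1: W (go to 0, an L position)
n=2: W (go to 0, an L position)
n=3: W (go to 0, an L position)
n=4: L (options 2(W), 3(W) are all W)
n=5: W (go to 0, an L position)
n=6: W (go to 4, an L position)
n=7: W (go to 0, an L position)
n=8: L (options 6(W), 7(W) are all W)
n=9: W (go to 8, an L position)
n=10: W (go to 8, an L position)
n=11: W (go to 0, an L position)
n=12: L (options 9(W), 10(W), 11(W) are all W)

12: L, 8: L, 9: W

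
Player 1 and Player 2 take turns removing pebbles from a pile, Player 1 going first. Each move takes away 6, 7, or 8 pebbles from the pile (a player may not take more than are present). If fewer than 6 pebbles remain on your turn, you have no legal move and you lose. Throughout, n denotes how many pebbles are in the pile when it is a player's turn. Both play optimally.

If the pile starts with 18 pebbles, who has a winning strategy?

Label each position W (a win for the player to move) or L (a loss). A position with no legal move is L; any other position is W exactly when some move reaches an L, and L when every move reaches a W.
n=0: no move → L
n=1: no move → L
n=2: no move → L
n=3: no move → L
n=4: no move → L
n=5: no move → L
n=6: reaches L-position 0 → W
n=7: reaches L-position 1 → W
n=8: reaches L-position 2 → W
n=9: reaches L-position 3 → W
n=10: reaches L-position 4 → W
n=11: reaches L-position 5 → W
n=12: reaches L-position 5 → W
n=13: reaches L-position 5 → W
n=14: only reaches 8(W), 7(W), 6(W), all W → L
n=15: only reaches 9(W), 8(W), 7(W), all W → L
n=16: only reaches 10(W), 9(W), 8(W), all W → L
n=17: only reaches 11(W), 10(W), 9(W), all W → L
n=18: only reaches 12(W), 11(W), 10(W), all W → L
The starting position 18 is L: whatever Player 1 does, the opponent receives a W position.

Player 2 wins.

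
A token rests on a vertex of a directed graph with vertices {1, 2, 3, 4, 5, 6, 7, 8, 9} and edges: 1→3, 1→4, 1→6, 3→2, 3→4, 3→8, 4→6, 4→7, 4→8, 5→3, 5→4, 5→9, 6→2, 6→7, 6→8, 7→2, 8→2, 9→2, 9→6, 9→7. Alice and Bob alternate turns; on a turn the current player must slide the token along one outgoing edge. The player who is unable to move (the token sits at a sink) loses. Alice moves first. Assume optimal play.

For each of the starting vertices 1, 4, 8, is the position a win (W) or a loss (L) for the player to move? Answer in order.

1: W, 4: L, 8: W

Positions with no move are L. A position that does have a move is losing for the player to move precisely when every available move leads to a winning position for the opponent. Fill in the labels:
Every edge goes from a vertex to one that appears earlier in the order 2, 8, 7, 6, 4, 3, 9, 5, 1, so processing vertices in that order labels each vertex after all of its successors.
2: no outgoing edge → L
8: →2(L), so W
7: →2(L), so W
6: →2(L), so W
4: →6(W), 7(W), 8(W) — all W, so L
3: →4(L), so W
9: →2(L), so W
5: →4(L), so W
1: →4(L), so W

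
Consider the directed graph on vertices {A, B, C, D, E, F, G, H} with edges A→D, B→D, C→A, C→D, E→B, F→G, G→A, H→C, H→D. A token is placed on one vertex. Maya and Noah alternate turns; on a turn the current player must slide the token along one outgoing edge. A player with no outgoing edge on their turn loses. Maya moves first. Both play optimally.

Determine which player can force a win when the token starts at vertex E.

Label each position W (a win for the player to move) or L (a loss). A position with no legal move is L; any other position is W exactly when some move reaches an L, and L when every move reaches a W.
Every edge goes from a vertex to one that appears earlier in the order D, A, C, G, B, E, F, H, so processing vertices in that order labels each vertex after all of its successors.
D: no outgoing edge → L
A: →D(L), so W
C: →D(L), so W
G: →A(W) only, which is W, so L
B: →D(L), so W
E: →B(W) only, which is W, so L
F: →G(L), so W
H: →D(L), so W
Every move from E reaches a W position, so the mover loses.

Noah wins.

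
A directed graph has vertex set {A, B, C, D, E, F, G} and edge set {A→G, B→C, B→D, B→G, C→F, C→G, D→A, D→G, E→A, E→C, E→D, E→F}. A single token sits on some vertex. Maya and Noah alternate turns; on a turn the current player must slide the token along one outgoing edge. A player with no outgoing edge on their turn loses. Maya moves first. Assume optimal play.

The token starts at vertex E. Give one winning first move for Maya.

Move to F.

Use the standard recursion: the mover loses at a terminal position; elsewhere, the mover wins exactly when some move hands the opponent an L position.
Every edge goes from a vertex to one that appears earlier in the order G, F, A, C, D, B, E, so processing vertices in that order labels each vertex after all of its successors.
G: no outgoing edge → L
F: no outgoing edge → L
A: reaches L-position G → W
C: reaches L-position F → W
D: reaches L-position G → W
B: reaches L-position G → W
E: reaches L-position F → W
From E, the L positions reachable in one move are: F.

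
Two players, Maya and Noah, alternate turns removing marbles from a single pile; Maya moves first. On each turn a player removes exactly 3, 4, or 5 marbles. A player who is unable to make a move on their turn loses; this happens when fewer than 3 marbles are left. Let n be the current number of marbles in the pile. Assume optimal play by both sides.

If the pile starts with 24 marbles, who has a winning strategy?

Noah wins.

Label each position W (a win for the player to move) or L (a loss). A position with no legal move is L; any other position is W exactly when some move reaches an L, and L when every move reaches a W.
n=0: no move → L
n=1: no move → L
n=2: no move → L
n=3: reaches L-position 0 → W
n=4: reaches L-position 1 → W
n=5: reaches L-position 2 → W
n=6: reaches L-position 2 → W
n=7: reaches L-position 2 → W
n=8: only reaches 5(W), 4(W), 3(W), all W → L
n=9: only reaches 6(W), 5(W), 4(W), all W → L
n=10: only reaches 7(W), 6(W), 5(W), all W → L
n=11: reaches L-position 8 → W
n=12: reaches L-position 9 → W
n=13: reaches L-position 10 → W
n=14: reaches L-position 10 → W
n=15: reaches L-position 10 → W
n=16: only reaches 13(W), 12(W), 11(W), all W → L
n=17: only reaches 14(W), 13(W), 12(W), all W → L
n=18: only reaches 15(W), 14(W), 13(W), all W → L
n=19: reaches L-position 16 → W
n=20: reaches L-position 17 → W
n=21: reaches L-position 18 → W
n=22: reaches L-position 18 → W
n=23: reaches L-position 18 → W
n=24: only reaches 21(W), 20(W), 19(W), all W → L
The starting position 24 is L: whatever Maya does, the opponent receives a W position.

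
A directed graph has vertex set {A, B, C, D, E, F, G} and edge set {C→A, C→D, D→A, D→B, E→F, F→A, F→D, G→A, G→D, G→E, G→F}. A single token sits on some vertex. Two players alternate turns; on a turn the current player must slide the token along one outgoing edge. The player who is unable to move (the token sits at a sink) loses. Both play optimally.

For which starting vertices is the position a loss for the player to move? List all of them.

A, B, E

Classify positions by backward induction: terminal positions (no move available) are L. From any other position, the mover wins iff some move reaches an L.
Every edge goes from a vertex to one that appears earlier in the order A, B, D, F, E, C, G, so processing vertices in that order labels each vertex after all of its successors.
A: no outgoing edge → L
B: no outgoing edge → L
D: →B(L), so W
F: →A(L), so W
E: →F(W) only, which is W, so L
C: →A(L), so W
G: →E(L), so W
The losing starting vertices are exactly the entries labelled L in this table (3 of them).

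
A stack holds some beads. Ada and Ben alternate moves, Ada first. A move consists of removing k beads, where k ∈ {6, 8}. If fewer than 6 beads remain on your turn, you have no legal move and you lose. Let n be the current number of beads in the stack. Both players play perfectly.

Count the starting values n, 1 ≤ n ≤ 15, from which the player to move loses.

Work bottom-up. With no move the player to move loses. Otherwise the position is W if at least one move leads to an L position for the opponent, and L if every move leads to a W.
n=0: no move → L
n=1: no move → L
n=2: no move → L
n=3: no move → L
n=4: no move → L
n=5: no move → L
n=6: W (go to 0, an L position)
n=7: W (go to 1, an L position)
n=8: W (go to 2, an L position)
n=9: W (go to 3, an L position)
n=10: W (go to 4, an L position)
n=11: W (go to 5, an L position)
n=12: W (go to 4, an L position)
n=13: W (go to 5, an L position)
n=14: L (options 8(W), 6(W) are all W)
n=15: L (options 9(W), 7(W) are all W)
L entries with 1 ≤ n ≤ 15 (n=0 is outside the asked range and is not counted): n = 1, 2, 3, 4, 5, 14, 15; that makes 7.

7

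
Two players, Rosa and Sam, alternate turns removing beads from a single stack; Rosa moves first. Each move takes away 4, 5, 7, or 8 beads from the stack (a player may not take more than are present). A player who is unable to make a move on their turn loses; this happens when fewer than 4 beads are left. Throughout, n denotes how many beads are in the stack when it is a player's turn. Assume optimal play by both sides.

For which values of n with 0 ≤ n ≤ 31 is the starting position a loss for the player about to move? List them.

0, 1, 2, 3, 12, 13, 14, 15, 24, 25, 26, 27

Label each position W (a win for the player to move) or L (a loss). A position with no legal move is L; any other position is W exactly when some move reaches an L, and L when every move reaches a W.
n=0: no move → L
n=1: no move → L
n=2: no move → L
n=3: no move → L
n=4: reaches L-position 0 → W
n=5: reaches L-position 1 → W
n=6: reaches L-position 2 → W
n=7: reaches L-position 3 → W
n=8: reaches L-position 3 → W
n=9: reaches L-position 2 → W
n=10: reaches L-position 3 → W
n=11: reaches L-position 3 → W
n=12: only reaches 8(W), 7(W), 5(W), 4(W), all W → L
n=13: only reaches 9(W), 8(W), 6(W), 5(W), all W → L
n=14: only reaches 10(W), 9(W), 7(W), 6(W), all W → L
n=15: only reaches 11(W), 10(W), 8(W), 7(W), all W → L
n=16: reaches L-position 12 → W
n=17: reaches L-position 13 → W
n=18: reaches L-position 14 → W
n=19: reaches L-position 15 → W
n=20: reaches L-position 15 → W
n=21: reaches L-position 14 → W
n=22: reaches L-position 15 → W
n=23: reaches L-position 15 → W
n=24: only reaches 20(W), 19(W), 17(W), 16(W), all W → L
n=25: only reaches 21(W), 20(W), 18(W), 17(W), all W → L
n=26: only reaches 22(W), 21(W), 19(W), 18(W), all W → L
n=27: only reaches 23(W), 22(W), 20(W), 19(W), all W → L
n=28: reaches L-position 24 → W
n=29: reaches L-position 25 → W
n=30: reaches L-position 26 → W
n=31: reaches L-position 27 → W
Reading off the rows marked L gives the requested list; there are 12 such values of n.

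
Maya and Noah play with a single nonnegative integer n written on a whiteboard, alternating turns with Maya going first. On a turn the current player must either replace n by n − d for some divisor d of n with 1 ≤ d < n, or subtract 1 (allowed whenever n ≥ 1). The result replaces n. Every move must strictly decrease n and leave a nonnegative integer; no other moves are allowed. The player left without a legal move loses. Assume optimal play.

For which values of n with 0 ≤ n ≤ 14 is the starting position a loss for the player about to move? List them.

Use the standard recursion: the mover loses at a terminal position; elsewhere, the mover wins exactly when some move hands the opponent an L position.
n=0: no move → L
n=1: can move to 0, which is L ⇒ W
n=2: the only move is to 1(W), a W ⇒ L
n=3: can move to 2, which is L ⇒ W
n=4: can move to 2, which is L ⇒ W
n=5: the only move is to 4(W), a W ⇒ L
n=6: can move to 5, which is L ⇒ W
n=7: the only move is to 6(W), a W ⇒ L
n=8: can move to 7, which is L ⇒ W
n=9: moves to 6(W), 8(W); every one is W ⇒ L
n=10: can move to 5, which is L ⇒ W
n=11: the only move is to 10(W), a W ⇒ L
n=12: can move to 9, which is L ⇒ W
n=13: the only move is to 12(W), a W ⇒ L
n=14: can move to 7, which is L ⇒ W
Reading off the rows marked L gives the requested list; there are 7 such values of n.

0, 2, 5, 7, 9, 11, 13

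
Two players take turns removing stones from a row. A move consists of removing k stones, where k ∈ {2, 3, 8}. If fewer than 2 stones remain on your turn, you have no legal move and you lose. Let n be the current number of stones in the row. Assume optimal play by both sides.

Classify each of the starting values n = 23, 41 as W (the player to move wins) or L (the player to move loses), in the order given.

Label each position W (a win for the player to move) or L (a loss). A position with no legal move is L; any other position is W exactly when some move reaches an L, and L when every move reaches a W.
n=0: no move → L
n=1: no move → L
n=2: →0(L), so W
n=3: →1(L), so W
n=4: →1(L), so W
n=5: →3(W), 2(W) — all W, so L
n=6: →4(W), 3(W) — all W, so L
n=7: →5(L), so W
n=8: →6(L), so W
n=9: →6(L), so W
n=10: →8(W), 7(W), 2(W) — all W, so L
n=11: →9(W), 8(W), 3(W) — all W, so L
n=12: →10(L), so W
n=13: →11(L), so W
n=14: →11(L), so W
n=15: →13(W), 12(W), 7(W) — all W, so L
n=16: →14(W), 13(W), 8(W) — all W, so L
n=17: →15(L), so W
n=18: →16(L), so W
n=19: →16(L), so W
n=20: →18(W), 17(W), 12(W) — all W, so L
n=21: →19(W), 18(W), 13(W) — all W, so L
n=22: →20(L), so W
n=23: →21(L), so W
n=24: →21(L), so W
n=25: →23(W), 22(W), 17(W) — all W, so L
n=26: →24(W), 23(W), 18(W) — all W, so L
n=27: →25(L), so W
n=28: →26(L), so W
n=29: →26(L), so W
n=30: →28(W), 27(W), 22(W) — all W, so L
n=31: →29(W), 28(W), 23(W) — all W, so L
n=32: →30(L), so W
n=33: →31(L), so W
n=34: →31(L), so W
n=35: →33(W), 32(W), 27(W) — all W, so L
n=36: →34(W), 33(W), 28(W) — all W, so L
n=37: →35(L), so W
n=38: →36(L), so W
n=39: →36(L), so W
n=40: →38(W), 37(W), 32(W) — all W, so L
n=41: →39(W), 38(W), 33(W) — all W, so L

23: W, 41: L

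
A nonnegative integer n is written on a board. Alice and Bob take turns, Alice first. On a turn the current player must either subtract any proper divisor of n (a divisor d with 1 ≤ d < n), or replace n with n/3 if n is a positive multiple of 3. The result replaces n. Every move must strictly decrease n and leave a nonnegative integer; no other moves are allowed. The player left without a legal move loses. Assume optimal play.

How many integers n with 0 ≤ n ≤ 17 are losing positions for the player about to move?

9

Positions with no move are L. A position that does have a move is losing for the player to move precisely when every available move leads to a winning position for the opponent. Fill in the labels:
n=0: no move → L
n=1: no move → L
n=2: W (go to 1, an L position)
n=3: W (go to 1, an L position)
n=4: L (options 2(W), 3(W) are all W)
n=5: W (go to 4, an L position)
n=6: W (go to 4, an L position)
n=7: L (sole option 6(W) is W)
n=8: W (go to 4, an L position)
n=9: L (options 3(W), 6(W), 8(W) are all W)
n=10: W (go to 9, an L position)
n=11: L (sole option 10(W) is W)
n=12: W (go to 4, an L position)
n=13: L (sole option 12(W) is W)
n=14: W (go to 7, an L position)
n=15: L (options 5(W), 10(W), 12(W), 14(W) are all W)
n=16: W (go to 15, an L position)
n=17: L (sole option 16(W) is W)
L entries with 0 ≤ n ≤ 17: n = 0, 1, 4, 7, 9, 11, 13, 15, 17; that makes 9.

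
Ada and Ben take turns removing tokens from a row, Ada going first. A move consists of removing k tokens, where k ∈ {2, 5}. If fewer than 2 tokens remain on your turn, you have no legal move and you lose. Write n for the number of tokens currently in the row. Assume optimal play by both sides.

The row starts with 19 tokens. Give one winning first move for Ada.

Remove 5, leaving 14.

Label each position W (a win for the player to move) or L (a loss). A position with no legal move is L; any other position is W exactly when some move reaches an L, and L when every move reaches a W.
n=0: no move → L
n=1: no move → L
n=2: W (go to 0, an L position)
n=3: W (go to 1, an L position)
n=4: L (sole option 2(W) is W)
n=5: W (go to 0, an L position)
n=6: W (go to 4, an L position)
n=7: L (options 5(W), 2(W) are all W)
n=8: L (options 6(W), 3(W) are all W)
n=9: W (go to 7, an L position)
n=10: W (go to 8, an L position)
n=11: L (options 9(W), 6(W) are all W)
n=12: W (go to 7, an L position)
n=13: W (go to 11, an L position)
n=14: L (options 12(W), 9(W) are all W)
n=15: L (options 13(W), 10(W) are all W)
n=16: W (go to 14, an L position)
n=17: W (go to 15, an L position)
n=18: L (options 16(W), 13(W) are all W)
n=19: W (go to 14, an L position)
From 19, the L positions reachable in one move are: 14.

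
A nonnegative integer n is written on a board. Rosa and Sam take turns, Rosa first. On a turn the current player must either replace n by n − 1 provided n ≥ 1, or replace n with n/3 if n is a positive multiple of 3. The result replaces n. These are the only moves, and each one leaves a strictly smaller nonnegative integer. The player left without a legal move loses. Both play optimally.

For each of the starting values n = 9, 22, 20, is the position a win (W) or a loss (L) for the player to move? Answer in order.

Classify positions by backward induction: terminal positions (no move available) are L. From any other position, the mover wins iff some move reaches an L.
n=0: no move → L
n=1: reaches L-position 0 → W
n=2: only reaches 1(W), which is W → L
n=3: reaches L-position 2 → W
n=4: only reaches 3(W), which is W → L
n=5: reaches L-position 4 → W
n=6: reaches L-position 2 → W
n=7: only reaches 6(W), which is W → L
n=8: reaches L-position 7 → W
n=9: only reaches 3(W), 8(W), all W → L
n=10: reaches L-position 9 → W
n=11: only reaches 10(W), which is W → L
n=12: reaches L-position 4 → W
n=13: only reaches 12(W), which is W → L
n=14: reaches L-position 13 → W
n=15: only reaches 5(W), 14(W), all W → L
n=16: reaches L-position 15 → W
n=17: only reaches 16(W), which is W → L
n=18: reaches L-position 17 → W
n=19: only reaches 18(W), which is W → L
n=20: reaches L-position 19 → W
n=21: reaches L-position 7 → W
n=22: only reaches 21(W), which is W → L

9: L, 22: L, 20: W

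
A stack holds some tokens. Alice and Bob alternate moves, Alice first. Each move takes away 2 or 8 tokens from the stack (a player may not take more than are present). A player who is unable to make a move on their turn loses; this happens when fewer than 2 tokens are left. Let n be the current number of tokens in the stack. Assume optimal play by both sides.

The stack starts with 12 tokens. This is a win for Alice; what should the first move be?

Compute win/loss labels from the base case upward. A position with no move is L. Any other position is W if it can reach an L in one move, else L.
n=0: no move → L
n=1: no move → L
n=2: W (go to 0, an L position)
n=3: W (go to 1, an L position)
n=4: L (sole option 2(W) is W)
n=5: L (sole option 3(W) is W)
n=6: W (go to 4, an L position)
n=7: W (go to 5, an L position)
n=8: W (go to 0, an L position)
n=9: W (go to 1, an L position)
n=10: L (options 8(W), 2(W) are all W)
n=11: L (options 9(W), 3(W) are all W)
n=12: W (go to 10, an L position)
From 12, the L positions reachable in one move are: 10, 4. Any move reaching one of these is winning.

Remove 2, leaving 10.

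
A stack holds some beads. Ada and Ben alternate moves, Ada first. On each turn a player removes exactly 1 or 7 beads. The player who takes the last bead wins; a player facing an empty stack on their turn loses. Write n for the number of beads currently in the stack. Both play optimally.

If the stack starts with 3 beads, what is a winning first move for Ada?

Remove 1, leaving 2.

Compute win/loss labels from the base case upward. A position with no move is L. Any other position is W if it can reach an L in one move, else L.
n=0: no move → L
n=1: W (go to 0, an L position)
n=2: L (sole option 1(W) is W)
n=3: W (go to 2, an L position)
From 3, the L positions reachable in one move are: 2.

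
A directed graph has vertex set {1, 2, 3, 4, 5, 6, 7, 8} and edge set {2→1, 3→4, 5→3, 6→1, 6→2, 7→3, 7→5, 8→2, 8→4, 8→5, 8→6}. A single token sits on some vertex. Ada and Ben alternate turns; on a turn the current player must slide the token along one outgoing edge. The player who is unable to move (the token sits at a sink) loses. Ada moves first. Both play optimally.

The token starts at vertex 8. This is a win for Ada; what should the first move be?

Compute win/loss labels from the base case upward. A position with no move is L. Any other position is W if it can reach an L in one move, else L.
Every edge goes from a vertex to one that appears earlier in the order 4, 1, 3, 2, 5, 6, 8, 7, so processing vertices in that order labels each vertex after all of its successors.
4: no outgoing edge → L
1: no outgoing edge → L
3: W (go to 4, an L position)
2: W (go to 1, an L position)
5: L (sole option 3(W) is W)
6: W (go to 1, an L position)
8: W (go to 5, an L position)
7: W (go to 5, an L position)
From 8, the L positions reachable in one move are: 5, 4. Any move reaching one of these is winning.

Move to 5.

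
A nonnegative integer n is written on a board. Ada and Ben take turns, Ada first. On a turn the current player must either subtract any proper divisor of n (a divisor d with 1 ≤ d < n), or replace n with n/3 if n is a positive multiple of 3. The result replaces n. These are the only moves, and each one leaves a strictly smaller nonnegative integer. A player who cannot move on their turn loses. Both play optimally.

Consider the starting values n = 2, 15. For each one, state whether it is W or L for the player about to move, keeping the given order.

Use the standard recursion: the mover loses at a terminal position; elsewhere, the mover wins exactly when some move hands the opponent an L position.
n=0: no move → L
n=1: no move → L
n=2: →1(L), so W
n=3: →1(L), so W
n=4: →2(W), 3(W) — all W, so L
n=5: →4(L), so W
n=6: →4(L), so W
n=7: →6(W) only, which is W, so L
n=8: →4(L), so W
n=9: →3(W), 6(W), 8(W) — all W, so L
n=10: →9(L), so W
n=11: →10(W) only, which is W, so L
n=12: →4(L), so W
n=13: →12(W) only, which is W, so L
n=14: →7(L), so W
n=15: →5(W), 10(W), 12(W), 14(W) — all W, so L

2: W, 15: L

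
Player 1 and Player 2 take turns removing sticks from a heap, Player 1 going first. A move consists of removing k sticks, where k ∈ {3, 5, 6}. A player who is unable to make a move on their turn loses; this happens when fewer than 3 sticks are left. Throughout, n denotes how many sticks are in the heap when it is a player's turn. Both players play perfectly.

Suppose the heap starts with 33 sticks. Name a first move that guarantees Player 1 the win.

Remove 5, leaving 28.

Use the standard recursion: the mover loses at a terminal position; elsewhere, the mover wins exactly when some move hands the opponent an L position.
n=0: no move → L
n=1: no move → L
n=2: no move → L
n=3: W (go to 0, an L position)
n=4: W (go to 1, an L position)
n=5: W (go to 2, an L position)
n=6: W (go to 1, an L position)
n=7: W (go to 2, an L position)
n=8: W (go to 2, an L position)
n=9: L (options 6(W), 4(W), 3(W) are all W)
n=10: L (options 7(W), 5(W), 4(W) are all W)
n=11: L (options 8(W), 6(W), 5(W) are all W)
n=12: W (go to 9, an L position)
n=13: W (go to 10, an L position)
n=14: W (go to 11, an L position)
n=15: W (go to 10, an L position)
n=16: W (go to 11, an L position)
n=17: W (go to 11, an L position)
n=18: L (options 15(W), 13(W), 12(W) are all W)
n=19: L (options 16(W), 14(W), 13(W) are all W)
n=20: L (options 17(W), 15(W), 14(W) are all W)
n=21: W (go to 18, an L position)
n=22: W (go to 19, an L position)
n=23: W (go to 20, an L position)
n=24: W (go to 19, an L position)
n=25: W (go to 20, an L position)
n=26: W (go to 20, an L position)
n=27: L (options 24(W), 22(W), 21(W) are all W)
n=28: L (options 25(W), 23(W), 22(W) are all W)
n=29: L (options 26(W), 24(W), 23(W) are all W)
n=30: W (go to 27, an L position)
n=31: W (go to 28, an L position)
n=32: W (go to 29, an L position)
n=33: W (go to 28, an L position)
From 33, the L positions reachable in one move are: 28, 27. Any move reaching one of these is winning.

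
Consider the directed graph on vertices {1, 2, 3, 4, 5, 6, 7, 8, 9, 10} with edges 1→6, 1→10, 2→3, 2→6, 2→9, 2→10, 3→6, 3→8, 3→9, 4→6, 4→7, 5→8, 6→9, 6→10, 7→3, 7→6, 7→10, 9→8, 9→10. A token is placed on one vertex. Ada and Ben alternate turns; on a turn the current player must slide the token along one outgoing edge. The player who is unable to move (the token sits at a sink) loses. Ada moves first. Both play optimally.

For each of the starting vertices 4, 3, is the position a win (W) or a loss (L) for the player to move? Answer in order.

Build the W/L table. Terminal = L. A non-terminal position is W if it has a move to some L; otherwise it is L.
Every edge goes from a vertex to one that appears earlier in the order 8, 10, 9, 6, 3, 5, 1, 7, 4, 2, so processing vertices in that order labels each vertex after all of its successors.
8: no outgoing edge → L
10: no outgoing edge → L
9: →10(L), so W
6: →10(L), so W
3: →8(L), so W
5: →8(L), so W
1: →10(L), so W
7: →10(L), so W
4: →7(W), 6(W) — all W, so L
2: →10(L), so W

4: L, 3: W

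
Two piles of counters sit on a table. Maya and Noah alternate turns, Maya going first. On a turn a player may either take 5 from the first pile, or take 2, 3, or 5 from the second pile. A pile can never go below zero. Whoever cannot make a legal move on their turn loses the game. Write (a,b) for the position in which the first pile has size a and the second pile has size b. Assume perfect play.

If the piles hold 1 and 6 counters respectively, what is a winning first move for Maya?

Build the W/L table. Terminal = L. A non-terminal position is W if it has a move to some L; otherwise it is L.
No move ever increases a pile, so every position that can arise here has a ≤ 1 and b ≤ 6; it is enough to label the cells with 0 ≤ a ≤ 1 and 0 ≤ b ≤ 6.
Every move lowers a or b (never raises either), so fill the grid row by row in increasing a, and left to right within a row: each cell's successors are then already labelled.
      b=0  b=1  b=2  b=3  b=4  b=5  b=6
a=0:    L    L    W    W    W    W    W
a=1:    L    L    W    W    W    W    W
Cells with no legal move (terminal, hence L): (0,0), (0,1), (1,0), (1,1).
Every other cell has at least one move into one of the L cells above, so it is W.
From (1,6), the L positions reachable in one move are: (1,1).

Move to (1,1).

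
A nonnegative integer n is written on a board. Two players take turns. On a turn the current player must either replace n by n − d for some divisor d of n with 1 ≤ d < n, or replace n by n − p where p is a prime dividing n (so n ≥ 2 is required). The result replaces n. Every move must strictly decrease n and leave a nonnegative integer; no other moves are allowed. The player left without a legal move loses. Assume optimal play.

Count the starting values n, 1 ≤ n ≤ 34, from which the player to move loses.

Work bottom-up. With no move the player to move loses. Otherwise the position is W if at least one move leads to an L position for the opponent, and L if every move leads to a W.
n=0: no move → L
n=1: no move → L
n=2: reaches L-position 0 → W
n=3: reaches L-position 0 → W
n=4: only reaches 2(W), 3(W), all W → L
n=5: reaches L-position 0 → W
n=6: reaches L-position 4 → W
n=7: reaches L-position 0 → W
n=8: reaches L-position 4 → W
n=9: only reaches 6(W), 8(W), all W → L
n=10: reaches L-position 9 → W
n=11: reaches L-position 0 → W
n=12: reaches L-position 9 → W
n=13: reaches L-position 0 → W
n=14: only reaches 7(W), 12(W), 13(W), all W → L
n=15: reaches L-position 14 → W
n=16: reaches L-position 14 → W
n=17: reaches L-position 0 → W
n=18: reaches L-position 9 → W
n=19: reaches L-position 0 → W
n=20: only reaches 10(W), 15(W), 16(W), 18(W), 19(W), all W → L
n=21: reaches L-position 14 → W
n=22: reaches L-position 20 → W
n=23: reaches L-position 0 → W
n=24: reaches L-position 20 → W
n=25: reaches L-position 20 → W
n=26: only reaches 13(W), 24(W), 25(W), all W → L
n=27: reaches L-position 26 → W
n=28: reaches L-position 14 → W
n=29: reaches L-position 0 → W
n=30: reaches L-position 20 → W
n=31: reaches L-position 0 → W
n=32: only reaches 16(W), 24(W), 28(W), 30(W), 31(W), all W → L
n=33: reaches L-position 32 → W
n=34: reaches L-position 32 → W
L entries with 1 ≤ n ≤ 34 (n=0 is outside the asked range and is not counted): n = 1, 4, 9, 14, 20, 26, 32; that makes 7.

7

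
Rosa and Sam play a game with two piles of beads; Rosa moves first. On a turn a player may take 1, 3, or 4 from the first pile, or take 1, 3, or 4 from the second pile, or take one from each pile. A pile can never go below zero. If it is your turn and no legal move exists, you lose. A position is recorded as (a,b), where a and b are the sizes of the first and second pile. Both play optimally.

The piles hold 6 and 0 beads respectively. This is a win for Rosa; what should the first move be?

Classify positions by backward induction: terminal positions (no move available) are L. From any other position, the mover wins iff some move reaches an L.
No move ever increases a pile, so every position that can arise here has a ≤ 6 and b ≤ 0; it is enough to label the cells with 0 ≤ a ≤ 6 and 0 ≤ b ≤ 0.
Every move lowers a or b (never raises either), so fill the grid row by row in increasing a, and left to right within a row: each cell's successors are then already labelled.
      b=0
a=0:    L
a=1:    W
a=2:    L
a=3:    W
a=4:    W
a=5:    W
a=6:    W
Cells with no legal move (terminal, hence L): (0,0).
The remaining L cells, each justified by listing all of its moves:
(2,0): →(1,0)(W) only, which is W, so L
Every other cell has at least one move into one of the L cells above, so it is W.
From (6,0), the L positions reachable in one move are: (2,0).

Move to (2,0).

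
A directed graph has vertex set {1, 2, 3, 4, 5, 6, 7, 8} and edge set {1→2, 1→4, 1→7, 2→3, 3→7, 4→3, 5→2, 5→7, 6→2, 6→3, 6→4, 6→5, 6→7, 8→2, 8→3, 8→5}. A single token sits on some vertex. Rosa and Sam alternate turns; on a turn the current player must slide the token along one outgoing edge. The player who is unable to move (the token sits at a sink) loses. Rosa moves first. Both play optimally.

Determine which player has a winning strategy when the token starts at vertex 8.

Rosa wins.

Use the standard recursion: the mover loses at a terminal position; elsewhere, the mover wins exactly when some move hands the opponent an L position.
Every edge goes from a vertex to one that appears earlier in the order 7, 3, 2, 5, 4, 6, 1, 8, so processing vertices in that order labels each vertex after all of its successors.
7: no outgoing edge → L
3: can move to 7, which is L ⇒ W
2: the only move is to 3(W), a W ⇒ L
5: can move to 2, which is L ⇒ W
4: the only move is to 3(W), a W ⇒ L
6: can move to 4, which is L ⇒ W
1: can move to 4, which is L ⇒ W
8: can move to 2, which is L ⇒ W
From 8 Rosa can move to 2, reaching an L position.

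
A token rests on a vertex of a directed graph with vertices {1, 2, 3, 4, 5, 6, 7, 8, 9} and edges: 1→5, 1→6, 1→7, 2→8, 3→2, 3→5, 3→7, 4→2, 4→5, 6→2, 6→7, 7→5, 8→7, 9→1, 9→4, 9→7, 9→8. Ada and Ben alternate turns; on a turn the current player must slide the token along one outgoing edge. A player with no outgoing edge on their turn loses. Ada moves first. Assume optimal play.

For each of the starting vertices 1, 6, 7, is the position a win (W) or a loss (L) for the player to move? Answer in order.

Compute win/loss labels from the base case upward. A position with no move is L. Any other position is W if it can reach an L in one move, else L.
Every edge goes from a vertex to one that appears earlier in the order 5, 7, 8, 2, 3, 6, 1, 4, 9, so processing vertices in that order labels each vertex after all of its successors.
5: no outgoing edge → L
7: W (go to 5, an L position)
8: L (sole option 7(W) is W)
2: W (go to 8, an L position)
3: W (go to 5, an L position)
6: L (options 2(W), 7(W) are all W)
1: W (go to 6, an L position)
4: W (go to 5, an L position)
9: W (go to 8, an L position)

1: W, 6: L, 7: W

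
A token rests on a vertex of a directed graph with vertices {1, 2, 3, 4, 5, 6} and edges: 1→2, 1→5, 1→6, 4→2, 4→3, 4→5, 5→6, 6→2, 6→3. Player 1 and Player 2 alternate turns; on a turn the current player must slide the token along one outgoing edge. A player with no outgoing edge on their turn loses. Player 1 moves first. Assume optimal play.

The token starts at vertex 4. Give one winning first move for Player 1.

Move to 5.

Positions with no move are L. A position that does have a move is losing for the player to move precisely when every available move leads to a winning position for the opponent. Fill in the labels:
Every edge goes from a vertex to one that appears earlier in the order 3, 2, 6, 5, 1, 4, so processing vertices in that order labels each vertex after all of its successors.
3: no outgoing edge → L
2: no outgoing edge → L
6: reaches L-position 2 → W
5: only reaches 6(W), which is W → L
1: reaches L-position 5 → W
4: reaches L-position 5 → W
From 4, the L positions reachable in one move are: 5, 2, 3. Any move reaching one of these is winning.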